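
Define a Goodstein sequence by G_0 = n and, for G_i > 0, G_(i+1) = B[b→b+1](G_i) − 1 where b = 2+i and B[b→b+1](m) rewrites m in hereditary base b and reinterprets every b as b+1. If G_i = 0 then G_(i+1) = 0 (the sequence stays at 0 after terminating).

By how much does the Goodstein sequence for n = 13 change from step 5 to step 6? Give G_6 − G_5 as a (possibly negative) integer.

128453481

i=0: 13 = 2^(2 + 1) + 2^2 + 1 (b=2); 2→3: 3^(3 + 1) + 3^3 + 1 = 109; 109−1 = 108
i=1: 108 = 3^(3 + 1) + 3^3 (b=3); 3→4: 4^(4 + 1) + 4^4 = 1280; 1280−1 = 1279
i=2: 1279 = 4^(4 + 1) + 3·4^3 + 3·4^2 + 3·4 + 3 (b=4); 4→5: 5^(5 + 1) + 3·5^3 + 3·5^2 + 3·5 + 3 = 16093; 16093−1 = 16092
i=3: 16092 = 5^(5 + 1) + 3·5^3 + 3·5^2 + 3·5 + 2 (b=5); 5→6: 6^(6 + 1) + 3·6^3 + 3·6^2 + 3·6 + 2 = 280712; 280712−1 = 280711
i=4: 280711 = 6^(6 + 1) + 3·6^3 + 3·6^2 + 3·6 + 1 (b=6); 6→7: 7^(7 + 1) + 3·7^3 + 3·7^2 + 3·7 + 1 = 5765999; 5765999−1 = 5765998
i=5: 5765998 = 7^(7 + 1) + 3·7^3 + 3·7^2 + 3·7 (b=7); 7→8: 8^(8 + 1) + 3·8^3 + 3·8^2 + 3·8 = 134219480; 134219480−1 = 134219479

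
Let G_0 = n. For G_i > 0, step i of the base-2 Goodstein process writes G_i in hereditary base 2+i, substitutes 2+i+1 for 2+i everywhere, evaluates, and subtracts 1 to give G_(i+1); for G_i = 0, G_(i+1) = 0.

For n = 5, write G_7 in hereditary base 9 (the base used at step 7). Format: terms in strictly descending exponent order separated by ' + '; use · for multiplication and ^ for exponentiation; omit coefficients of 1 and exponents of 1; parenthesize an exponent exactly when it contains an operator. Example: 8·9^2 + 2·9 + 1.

(0) 5|_2 = 2^2 + 1 ↦ 3^3 + 1|_3 = 28 ⇒ 27
(1) 27|_3 = 3^3 ↦ 4^4|_4 = 256 ⇒ 255
(2) 255|_4 = 3·4^3 + 3·4^2 + 3·4 + 3 ↦ 3·5^3 + 3·5^2 + 3·5 + 3|_5 = 468 ⇒ 467
(3) 467|_5 = 3·5^3 + 3·5^2 + 3·5 + 2 ↦ 3·6^3 + 3·6^2 + 3·6 + 2|_6 = 776 ⇒ 775
(4) 775|_6 = 3·6^3 + 3·6^2 + 3·6 + 1 ↦ 3·7^3 + 3·7^2 + 3·7 + 1|_7 = 1198 ⇒ 1197
(5) 1197|_7 = 3·7^3 + 3·7^2 + 3·7 ↦ 3·8^3 + 3·8^2 + 3·8|_8 = 1752 ⇒ 1751
(6) 1751|_8 = 3·8^3 + 3·8^2 + 2·8 + 7 ↦ 3·9^3 + 3·9^2 + 2·9 + 7|_9 = 2455 ⇒ 2454

3·9^3 + 3·9^2 + 2·9 + 6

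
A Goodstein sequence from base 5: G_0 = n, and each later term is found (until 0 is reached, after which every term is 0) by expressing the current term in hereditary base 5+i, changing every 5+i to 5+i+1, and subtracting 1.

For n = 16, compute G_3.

[0] 16 ≡ 3·5 + 1 (base 5). Lift 6: 19. −1: 18.
[1] 18 ≡ 3·6 (base 6). Lift 7: 21. −1: 20.
[2] 20 ≡ 2·7 + 6 (base 7). Lift 8: 22. −1: 21.

21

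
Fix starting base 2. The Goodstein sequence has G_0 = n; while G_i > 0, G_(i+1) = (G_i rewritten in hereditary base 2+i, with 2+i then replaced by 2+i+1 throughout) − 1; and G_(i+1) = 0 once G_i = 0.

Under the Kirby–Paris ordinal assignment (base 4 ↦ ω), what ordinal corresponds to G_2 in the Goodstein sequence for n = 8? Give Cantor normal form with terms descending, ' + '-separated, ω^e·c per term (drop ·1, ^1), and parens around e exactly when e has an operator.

ω^ω·2 + ω^2·2 + ω·2 + 1

i=0: 8 = 2^(2 + 1) (b=2); 2→3: 3^(3 + 1) = 81; 81−1 = 80
i=1: 80 = 2·3^3 + 2·3^2 + 2·3 + 2 (b=3); 3→4: 2·4^4 + 2·4^2 + 2·4 + 2 = 554; 554−1 = 553
i=2: 553 = 2·4^4 + 2·4^2 + 2·4 + 1 (b=4); 4→5: 2·5^5 + 2·5^2 + 2·5 + 1 = 6311; 6311−1 = 6310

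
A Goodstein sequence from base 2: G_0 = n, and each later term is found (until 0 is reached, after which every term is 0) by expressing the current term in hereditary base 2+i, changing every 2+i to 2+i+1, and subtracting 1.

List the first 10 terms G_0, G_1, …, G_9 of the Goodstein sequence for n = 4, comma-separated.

4 —HB2→ 2^2 —bump→ 3^3 = 27 —(−1)→ 26
26 —HB3→ 2·3^2 + 2·3 + 2 —bump→ 2·4^2 + 2·4 + 2 = 42 —(−1)→ 41
41 —HB4→ 2·4^2 + 2·4 + 1 —bump→ 2·5^2 + 2·5 + 1 = 61 —(−1)→ 60
60 —HB5→ 2·5^2 + 2·5 —bump→ 2·6^2 + 2·6 = 84 —(−1)→ 83
83 —HB6→ 2·6^2 + 6 + 5 —bump→ 2·7^2 + 7 + 5 = 110 —(−1)→ 109
109 —HB7→ 2·7^2 + 7 + 4 —bump→ 2·8^2 + 8 + 4 = 140 —(−1)→ 139
139 —HB8→ 2·8^2 + 8 + 3 —bump→ 2·9^2 + 9 + 3 = 174 —(−1)→ 173
173 —HB9→ 2·9^2 + 9 + 2 —bump→ 2·10^2 + 10 + 2 = 212 —(−1)→ 211
211 —HB10→ 2·10^2 + 10 + 1 —bump→ 2·11^2 + 11 + 1 = 254 —(−1)→ 253

4, 26, 41, 60, 83, 109, 139, 173, 211, 253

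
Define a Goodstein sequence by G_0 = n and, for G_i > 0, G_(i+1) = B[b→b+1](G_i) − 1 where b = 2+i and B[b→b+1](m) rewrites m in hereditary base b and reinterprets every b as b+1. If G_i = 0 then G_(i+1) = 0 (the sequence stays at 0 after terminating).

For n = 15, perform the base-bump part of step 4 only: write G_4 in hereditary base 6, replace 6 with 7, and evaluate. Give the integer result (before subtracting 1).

6588345

[0] 15 ≡ 2^(2 + 1) + 2^2 + 2 + 1 (base 2). Lift 3: 112. −1: 111.
[1] 111 ≡ 3^(3 + 1) + 3^3 + 3 (base 3). Lift 4: 1284. −1: 1283.
[2] 1283 ≡ 4^(4 + 1) + 4^4 + 3 (base 4). Lift 5: 18753. −1: 18752.
[3] 18752 ≡ 5^(5 + 1) + 5^5 + 2 (base 5). Lift 6: 326594. −1: 326593.
[4] 326593 ≡ 6^(6 + 1) + 6^6 + 1 (base 6). Lift 7: 6588345. −1: 6588344.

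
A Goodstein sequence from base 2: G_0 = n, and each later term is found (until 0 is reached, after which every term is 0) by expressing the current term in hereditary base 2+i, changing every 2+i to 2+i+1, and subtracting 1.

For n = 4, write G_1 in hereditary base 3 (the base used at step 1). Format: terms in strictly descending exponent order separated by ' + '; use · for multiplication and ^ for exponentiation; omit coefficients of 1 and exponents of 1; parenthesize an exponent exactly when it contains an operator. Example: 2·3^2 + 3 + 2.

2·3^2 + 2·3 + 2

[0] 4 ≡ 2^2 (base 2). Lift 3: 27. −1: 26.
[1] 26 ≡ 2·3^2 + 2·3 + 2 (base 3). Lift 4: 42. −1: 41.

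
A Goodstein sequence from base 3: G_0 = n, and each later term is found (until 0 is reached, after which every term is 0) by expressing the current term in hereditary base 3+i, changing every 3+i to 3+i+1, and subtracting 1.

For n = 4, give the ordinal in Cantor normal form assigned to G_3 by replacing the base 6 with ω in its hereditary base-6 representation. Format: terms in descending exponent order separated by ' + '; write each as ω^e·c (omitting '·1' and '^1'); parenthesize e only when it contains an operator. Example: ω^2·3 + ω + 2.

G_0 = 4. HB_3(4) = 3 + 1. Bump = 5. G_1 = 4.
G_1 = 4. HB_4(4) = 4. Bump = 5. G_2 = 4.
G_2 = 4. HB_5(4) = 4. Bump = 4. G_3 = 3.
G_3 = 3. HB_6(3) = 3. Bump = 3. G_4 = 2.

3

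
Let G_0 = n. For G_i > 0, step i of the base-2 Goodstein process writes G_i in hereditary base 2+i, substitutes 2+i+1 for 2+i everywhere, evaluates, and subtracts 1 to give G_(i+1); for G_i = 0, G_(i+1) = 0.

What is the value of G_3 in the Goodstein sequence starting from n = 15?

18752

G_0=15  [base 2] 2^(2 + 1) + 2^2 + 2 + 1  →[2↦3]→  3^(3 + 1) + 3^3 + 3 + 1 = 112  −1 ⇒ G_1=111
G_1=111  [base 3] 3^(3 + 1) + 3^3 + 3  →[3↦4]→  4^(4 + 1) + 4^4 + 4 = 1284  −1 ⇒ G_2=1283
G_2=1283  [base 4] 4^(4 + 1) + 4^4 + 3  →[4↦5]→  5^(5 + 1) + 5^5 + 3 = 18753  −1 ⇒ G_3=18752
G_3=18752  [base 5] 5^(5 + 1) + 5^5 + 2  →[5↦6]→  6^(6 + 1) + 6^6 + 2 = 326594  −1 ⇒ G_4=326593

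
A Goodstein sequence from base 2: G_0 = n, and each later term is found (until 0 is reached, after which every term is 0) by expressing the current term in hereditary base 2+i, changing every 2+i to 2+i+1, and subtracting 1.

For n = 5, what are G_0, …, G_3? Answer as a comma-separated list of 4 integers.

base 2: 5 = 2^2 + 1; at 3: 3^3 + 1 = 28; next = 27
base 3: 27 = 3^3; at 4: 4^4 = 256; next = 255
base 4: 255 = 3·4^3 + 3·4^2 + 3·4 + 3; at 5: 3·5^3 + 3·5^2 + 3·5 + 3 = 468; next = 467

5, 27, 255, 467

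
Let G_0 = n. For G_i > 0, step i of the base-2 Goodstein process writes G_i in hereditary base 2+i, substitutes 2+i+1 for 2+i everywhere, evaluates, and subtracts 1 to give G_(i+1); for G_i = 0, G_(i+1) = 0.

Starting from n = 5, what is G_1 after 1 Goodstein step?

G_0 = 5. HB_2(5) = 2^2 + 1. Bump = 28. G_1 = 27.
G_1 = 27. HB_3(27) = 3^3. Bump = 256. G_2 = 255.

27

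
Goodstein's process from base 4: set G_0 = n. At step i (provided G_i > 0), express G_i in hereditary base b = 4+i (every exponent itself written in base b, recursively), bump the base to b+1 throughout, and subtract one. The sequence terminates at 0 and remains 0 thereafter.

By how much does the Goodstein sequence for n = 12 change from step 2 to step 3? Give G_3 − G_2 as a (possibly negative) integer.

1

(0) 12|_4 = 3·4 ↦ 3·5|_5 = 15 ⇒ 14
(1) 14|_5 = 2·5 + 4 ↦ 2·6 + 4|_6 = 16 ⇒ 15
(2) 15|_6 = 2·6 + 3 ↦ 2·7 + 3|_7 = 17 ⇒ 16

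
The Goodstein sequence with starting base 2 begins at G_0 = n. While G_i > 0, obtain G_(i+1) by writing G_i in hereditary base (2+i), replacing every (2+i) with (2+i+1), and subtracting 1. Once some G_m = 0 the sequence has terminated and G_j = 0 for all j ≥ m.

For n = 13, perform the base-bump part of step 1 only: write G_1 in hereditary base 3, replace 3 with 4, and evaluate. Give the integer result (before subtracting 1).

1280

13 —HB2→ 2^(2 + 1) + 2^2 + 1 —bump→ 3^(3 + 1) + 3^3 + 1 = 109 —(−1)→ 108
108 —HB3→ 3^(3 + 1) + 3^3 —bump→ 4^(4 + 1) + 4^4 = 1280 —(−1)→ 1279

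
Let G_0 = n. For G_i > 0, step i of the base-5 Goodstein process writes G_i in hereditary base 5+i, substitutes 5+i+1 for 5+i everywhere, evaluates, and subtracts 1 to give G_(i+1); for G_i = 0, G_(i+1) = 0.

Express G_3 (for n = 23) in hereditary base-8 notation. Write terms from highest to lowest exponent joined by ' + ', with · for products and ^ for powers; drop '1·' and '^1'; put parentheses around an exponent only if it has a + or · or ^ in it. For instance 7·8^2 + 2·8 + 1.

4·8

G_0 = 23. HB_5(23) = 4·5 + 3. Bump = 27. G_1 = 26.
G_1 = 26. HB_6(26) = 4·6 + 2. Bump = 30. G_2 = 29.
G_2 = 29. HB_7(29) = 4·7 + 1. Bump = 33. G_3 = 32.
G_3 = 32. HB_8(32) = 4·8. Bump = 36. G_4 = 35.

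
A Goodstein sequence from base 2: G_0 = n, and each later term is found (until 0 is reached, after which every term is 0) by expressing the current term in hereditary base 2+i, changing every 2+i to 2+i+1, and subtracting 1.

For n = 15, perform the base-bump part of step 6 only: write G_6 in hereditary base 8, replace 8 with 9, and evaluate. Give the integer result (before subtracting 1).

3524450281

(0) 15|_2 = 2^(2 + 1) + 2^2 + 2 + 1 ↦ 3^(3 + 1) + 3^3 + 3 + 1|_3 = 112 ⇒ 111
(1) 111|_3 = 3^(3 + 1) + 3^3 + 3 ↦ 4^(4 + 1) + 4^4 + 4|_4 = 1284 ⇒ 1283
(2) 1283|_4 = 4^(4 + 1) + 4^4 + 3 ↦ 5^(5 + 1) + 5^5 + 3|_5 = 18753 ⇒ 18752
(3) 18752|_5 = 5^(5 + 1) + 5^5 + 2 ↦ 6^(6 + 1) + 6^6 + 2|_6 = 326594 ⇒ 326593
(4) 326593|_6 = 6^(6 + 1) + 6^6 + 1 ↦ 7^(7 + 1) + 7^7 + 1|_7 = 6588345 ⇒ 6588344
(5) 6588344|_7 = 7^(7 + 1) + 7^7 ↦ 8^(8 + 1) + 8^8|_8 = 150994944 ⇒ 150994943
(6) 150994943|_8 = 8^(8 + 1) + 7·8^7 + 7·8^6 + 7·8^5 + 7·8^4 + 7·8^3 + 7·8^2 + 7·8 + 7 ↦ 9^(9 + 1) + 7·9^7 + 7·9^6 + 7·9^5 + 7·9^4 + 7·9^3 + 7·9^2 + 7·9 + 7|_9 = 3524450281 ⇒ 3524450280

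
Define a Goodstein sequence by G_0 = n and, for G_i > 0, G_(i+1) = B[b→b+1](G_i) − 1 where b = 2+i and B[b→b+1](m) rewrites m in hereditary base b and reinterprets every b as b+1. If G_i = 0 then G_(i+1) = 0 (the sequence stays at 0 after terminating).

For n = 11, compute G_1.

84

step 0: 11 = 2^(2 + 1) + 2 + 1; sub 3 for 2: 3^(3 + 1) + 3 + 1; = 85; G_1 = 85−1 = 84
step 1: 84 = 3^(3 + 1) + 3; sub 4 for 3: 4^(4 + 1) + 4; = 1028; G_2 = 1028−1 = 1027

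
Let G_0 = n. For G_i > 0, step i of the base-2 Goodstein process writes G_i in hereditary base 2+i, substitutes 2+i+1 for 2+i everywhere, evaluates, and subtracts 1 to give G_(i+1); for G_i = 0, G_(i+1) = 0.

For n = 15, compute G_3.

step 0: 15 = 2^(2 + 1) + 2^2 + 2 + 1; sub 3 for 2: 3^(3 + 1) + 3^3 + 3 + 1; = 112; G_1 = 112−1 = 111
step 1: 111 = 3^(3 + 1) + 3^3 + 3; sub 4 for 3: 4^(4 + 1) + 4^4 + 4; = 1284; G_2 = 1284−1 = 1283
step 2: 1283 = 4^(4 + 1) + 4^4 + 3; sub 5 for 4: 5^(5 + 1) + 5^5 + 3; = 18753; G_3 = 18753−1 = 18752
step 3: 18752 = 5^(5 + 1) + 5^5 + 2; sub 6 for 5: 6^(6 + 1) + 6^6 + 2; = 326594; G_4 = 326594−1 = 326593

18752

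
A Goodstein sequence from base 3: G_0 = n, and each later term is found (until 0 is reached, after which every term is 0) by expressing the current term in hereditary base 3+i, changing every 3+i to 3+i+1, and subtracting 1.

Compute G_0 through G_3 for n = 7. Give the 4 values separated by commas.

7, 8, 9, 9

i=0: 7 = 2·3 + 1 (b=3); 3→4: 2·4 + 1 = 9; 9−1 = 8
i=1: 8 = 2·4 (b=4); 4→5: 2·5 = 10; 10−1 = 9
i=2: 9 = 5 + 4 (b=5); 5→6: 6 + 4 = 10; 10−1 = 9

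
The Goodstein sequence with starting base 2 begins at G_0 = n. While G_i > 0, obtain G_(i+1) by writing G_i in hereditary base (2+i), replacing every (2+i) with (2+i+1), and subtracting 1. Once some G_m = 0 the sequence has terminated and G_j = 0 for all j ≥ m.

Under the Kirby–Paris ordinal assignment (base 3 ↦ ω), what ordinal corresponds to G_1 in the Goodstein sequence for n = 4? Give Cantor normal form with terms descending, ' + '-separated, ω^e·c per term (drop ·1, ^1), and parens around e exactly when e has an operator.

(0) 4|_2 = 2^2 ↦ 3^3|_3 = 27 ⇒ 26
(1) 26|_3 = 2·3^2 + 2·3 + 2 ↦ 2·4^2 + 2·4 + 2|_4 = 42 ⇒ 41

ω^2·2 + ω·2 + 2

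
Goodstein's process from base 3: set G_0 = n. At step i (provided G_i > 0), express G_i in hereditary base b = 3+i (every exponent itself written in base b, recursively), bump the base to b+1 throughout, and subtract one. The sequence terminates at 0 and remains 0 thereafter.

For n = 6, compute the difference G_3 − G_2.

step 0: 6 = 2·3; sub 4 for 3: 2·4; = 8; G_1 = 8−1 = 7
step 1: 7 = 4 + 3; sub 5 for 4: 5 + 3; = 8; G_2 = 8−1 = 7
step 2: 7 = 5 + 2; sub 6 for 5: 6 + 2; = 8; G_3 = 8−1 = 7

0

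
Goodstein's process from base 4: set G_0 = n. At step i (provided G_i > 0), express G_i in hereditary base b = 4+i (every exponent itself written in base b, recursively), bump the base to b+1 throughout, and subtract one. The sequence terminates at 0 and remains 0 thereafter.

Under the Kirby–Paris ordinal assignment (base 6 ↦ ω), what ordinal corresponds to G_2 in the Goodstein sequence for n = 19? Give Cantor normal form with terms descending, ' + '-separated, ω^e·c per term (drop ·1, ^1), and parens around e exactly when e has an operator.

ω^2 + 1

i=0: 19 = 4^2 + 3 (b=4); 4→5: 5^2 + 3 = 28; 28−1 = 27
i=1: 27 = 5^2 + 2 (b=5); 5→6: 6^2 + 2 = 38; 38−1 = 37
i=2: 37 = 6^2 + 1 (b=6); 6→7: 7^2 + 1 = 50; 50−1 = 49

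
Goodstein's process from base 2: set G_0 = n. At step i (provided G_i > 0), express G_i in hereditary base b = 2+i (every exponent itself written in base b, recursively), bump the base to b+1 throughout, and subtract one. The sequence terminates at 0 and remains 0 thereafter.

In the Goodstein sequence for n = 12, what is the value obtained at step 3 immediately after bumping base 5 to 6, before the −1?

280020

step 0: 12 = 2^(2 + 1) + 2^2; sub 3 for 2: 3^(3 + 1) + 3^3; = 108; G_1 = 108−1 = 107
step 1: 107 = 3^(3 + 1) + 2·3^2 + 2·3 + 2; sub 4 for 3: 4^(4 + 1) + 2·4^2 + 2·4 + 2; = 1066; G_2 = 1066−1 = 1065
step 2: 1065 = 4^(4 + 1) + 2·4^2 + 2·4 + 1; sub 5 for 4: 5^(5 + 1) + 2·5^2 + 2·5 + 1; = 15686; G_3 = 15686−1 = 15685
step 3: 15685 = 5^(5 + 1) + 2·5^2 + 2·5; sub 6 for 5: 6^(6 + 1) + 2·6^2 + 2·6; = 280020; G_4 = 280020−1 = 280019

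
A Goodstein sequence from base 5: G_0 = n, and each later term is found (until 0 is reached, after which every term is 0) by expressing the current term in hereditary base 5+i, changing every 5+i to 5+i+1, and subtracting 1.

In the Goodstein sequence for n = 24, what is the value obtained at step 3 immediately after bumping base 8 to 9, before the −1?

[0] 24 ≡ 4·5 + 4 (base 5). Lift 6: 28. −1: 27.
[1] 27 ≡ 4·6 + 3 (base 6). Lift 7: 31. −1: 30.
[2] 30 ≡ 4·7 + 2 (base 7). Lift 8: 34. −1: 33.
[3] 33 ≡ 4·8 + 1 (base 8). Lift 9: 37. −1: 36.

37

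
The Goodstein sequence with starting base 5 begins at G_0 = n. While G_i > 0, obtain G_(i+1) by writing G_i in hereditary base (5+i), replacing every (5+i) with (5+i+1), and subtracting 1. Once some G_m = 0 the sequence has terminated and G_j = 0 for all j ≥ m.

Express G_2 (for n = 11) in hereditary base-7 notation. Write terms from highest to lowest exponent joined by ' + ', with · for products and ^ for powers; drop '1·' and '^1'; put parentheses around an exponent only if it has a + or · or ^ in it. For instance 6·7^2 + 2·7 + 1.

i=0: 11 = 2·5 + 1 (b=5); 5→6: 2·6 + 1 = 13; 13−1 = 12
i=1: 12 = 2·6 (b=6); 6→7: 2·7 = 14; 14−1 = 13
i=2: 13 = 7 + 6 (b=7); 7→8: 8 + 6 = 14; 14−1 = 13

7 + 6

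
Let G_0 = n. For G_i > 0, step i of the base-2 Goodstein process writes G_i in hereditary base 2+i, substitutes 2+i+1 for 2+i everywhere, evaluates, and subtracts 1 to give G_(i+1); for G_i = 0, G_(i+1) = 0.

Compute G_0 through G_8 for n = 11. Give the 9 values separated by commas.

11, 84, 1027, 15627, 279937, 5764801, 134217727, 2749609302, 70077777775

i=0: 11 = 2^(2 + 1) + 2 + 1 (b=2); 2→3: 3^(3 + 1) + 3 + 1 = 85; 85−1 = 84
i=1: 84 = 3^(3 + 1) + 3 (b=3); 3→4: 4^(4 + 1) + 4 = 1028; 1028−1 = 1027
i=2: 1027 = 4^(4 + 1) + 3 (b=4); 4→5: 5^(5 + 1) + 3 = 15628; 15628−1 = 15627
i=3: 15627 = 5^(5 + 1) + 2 (b=5); 5→6: 6^(6 + 1) + 2 = 279938; 279938−1 = 279937
i=4: 279937 = 6^(6 + 1) + 1 (b=6); 6→7: 7^(7 + 1) + 1 = 5764802; 5764802−1 = 5764801
i=5: 5764801 = 7^(7 + 1) (b=7); 7→8: 8^(8 + 1) = 134217728; 134217728−1 = 134217727
i=6: 134217727 = 7·8^8 + 7·8^7 + 7·8^6 + 7·8^5 + 7·8^4 + 7·8^3 + 7·8^2 + 7·8 + 7 (b=8); 8→9: 7·9^9 + 7·9^7 + 7·9^6 + 7·9^5 + 7·9^4 + 7·9^3 + 7·9^2 + 7·9 + 7 = 2749609303; 2749609303−1 = 2749609302
i=7: 2749609302 = 7·9^9 + 7·9^7 + 7·9^6 + 7·9^5 + 7·9^4 + 7·9^3 + 7·9^2 + 7·9 + 6 (b=9); 9→10: 7·10^10 + 7·10^7 + 7·10^6 + 7·10^5 + 7·10^4 + 7·10^3 + 7·10^2 + 7·10 + 6 = 70077777776; 70077777776−1 = 70077777775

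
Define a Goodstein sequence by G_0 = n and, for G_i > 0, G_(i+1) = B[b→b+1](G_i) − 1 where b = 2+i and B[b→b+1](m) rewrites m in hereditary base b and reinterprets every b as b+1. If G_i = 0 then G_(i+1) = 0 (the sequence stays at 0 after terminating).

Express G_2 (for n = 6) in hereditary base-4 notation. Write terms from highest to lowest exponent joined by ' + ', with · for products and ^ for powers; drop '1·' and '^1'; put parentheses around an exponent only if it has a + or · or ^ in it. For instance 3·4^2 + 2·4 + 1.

G_0 = 6. HB_2(6) = 2^2 + 2. Bump = 30. G_1 = 29.
G_1 = 29. HB_3(29) = 3^3 + 2. Bump = 258. G_2 = 257.
G_2 = 257. HB_4(257) = 4^4 + 1. Bump = 3126. G_3 = 3125.

4^4 + 1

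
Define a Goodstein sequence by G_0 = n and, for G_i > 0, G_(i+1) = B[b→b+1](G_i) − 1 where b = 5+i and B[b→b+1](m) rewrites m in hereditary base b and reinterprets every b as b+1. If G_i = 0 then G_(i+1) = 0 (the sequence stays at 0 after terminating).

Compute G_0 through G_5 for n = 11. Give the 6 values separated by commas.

11 —HB5→ 2·5 + 1 —bump→ 2·6 + 1 = 13 —(−1)→ 12
12 —HB6→ 2·6 —bump→ 2·7 = 14 —(−1)→ 13
13 —HB7→ 7 + 6 —bump→ 8 + 6 = 14 —(−1)→ 13
13 —HB8→ 8 + 5 —bump→ 9 + 5 = 14 —(−1)→ 13
13 —HB9→ 9 + 4 —bump→ 10 + 4 = 14 —(−1)→ 13

11, 12, 13, 13, 13, 13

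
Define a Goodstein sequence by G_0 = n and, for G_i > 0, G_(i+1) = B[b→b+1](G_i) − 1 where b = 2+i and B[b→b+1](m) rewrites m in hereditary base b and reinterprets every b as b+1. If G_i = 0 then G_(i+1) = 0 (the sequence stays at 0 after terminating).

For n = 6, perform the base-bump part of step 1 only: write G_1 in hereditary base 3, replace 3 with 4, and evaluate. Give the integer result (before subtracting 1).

258

(0) 6|_2 = 2^2 + 2 ↦ 3^3 + 3|_3 = 30 ⇒ 29
(1) 29|_3 = 3^3 + 2 ↦ 4^4 + 2|_4 = 258 ⇒ 257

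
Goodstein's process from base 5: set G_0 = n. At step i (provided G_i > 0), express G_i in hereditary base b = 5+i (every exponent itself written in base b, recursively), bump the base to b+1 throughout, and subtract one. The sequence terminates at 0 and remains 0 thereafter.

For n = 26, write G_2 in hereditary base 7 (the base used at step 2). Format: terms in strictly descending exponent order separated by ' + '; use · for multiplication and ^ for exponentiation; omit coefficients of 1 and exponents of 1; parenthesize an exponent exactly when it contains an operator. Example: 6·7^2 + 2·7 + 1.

i=0: 26 = 5^2 + 1 (b=5); 5→6: 6^2 + 1 = 37; 37−1 = 36
i=1: 36 = 6^2 (b=6); 6→7: 7^2 = 49; 49−1 = 48

6·7 + 6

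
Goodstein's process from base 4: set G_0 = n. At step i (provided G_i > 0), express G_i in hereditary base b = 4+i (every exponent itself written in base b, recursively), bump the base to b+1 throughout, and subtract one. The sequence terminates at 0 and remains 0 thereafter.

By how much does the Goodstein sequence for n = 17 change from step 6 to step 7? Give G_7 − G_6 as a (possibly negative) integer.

4

(0) 17|_4 = 4^2 + 1 ↦ 5^2 + 1|_5 = 26 ⇒ 25
(1) 25|_5 = 5^2 ↦ 6^2|_6 = 36 ⇒ 35
(2) 35|_6 = 5·6 + 5 ↦ 5·7 + 5|_7 = 40 ⇒ 39
(3) 39|_7 = 5·7 + 4 ↦ 5·8 + 4|_8 = 44 ⇒ 43
(4) 43|_8 = 5·8 + 3 ↦ 5·9 + 3|_9 = 48 ⇒ 47
(5) 47|_9 = 5·9 + 2 ↦ 5·10 + 2|_10 = 52 ⇒ 51
(6) 51|_10 = 5·10 + 1 ↦ 5·11 + 1|_11 = 56 ⇒ 55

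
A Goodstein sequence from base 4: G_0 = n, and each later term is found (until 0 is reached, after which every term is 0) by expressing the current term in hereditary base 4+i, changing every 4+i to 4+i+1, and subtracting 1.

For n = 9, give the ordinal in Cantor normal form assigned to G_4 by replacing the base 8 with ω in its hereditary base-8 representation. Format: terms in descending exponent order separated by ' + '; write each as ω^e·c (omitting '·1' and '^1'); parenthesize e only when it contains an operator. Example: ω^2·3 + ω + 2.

ω + 3

step 0: 9 = 2·4 + 1; sub 5 for 4: 2·5 + 1; = 11; G_1 = 11−1 = 10
step 1: 10 = 2·5; sub 6 for 5: 2·6; = 12; G_2 = 12−1 = 11
step 2: 11 = 6 + 5; sub 7 for 6: 7 + 5; = 12; G_3 = 12−1 = 11
step 3: 11 = 7 + 4; sub 8 for 7: 8 + 4; = 12; G_4 = 12−1 = 11
step 4: 11 = 8 + 3; sub 9 for 8: 9 + 3; = 12; G_5 = 12−1 = 11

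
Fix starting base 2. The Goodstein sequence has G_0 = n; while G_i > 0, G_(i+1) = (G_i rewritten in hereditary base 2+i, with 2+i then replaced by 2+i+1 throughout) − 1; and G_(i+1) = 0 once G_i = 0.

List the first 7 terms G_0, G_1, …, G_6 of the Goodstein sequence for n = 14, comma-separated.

base 2: 14 = 2^(2 + 1) + 2^2 + 2; at 3: 3^(3 + 1) + 3^3 + 3 = 111; next = 110
base 3: 110 = 3^(3 + 1) + 3^3 + 2; at 4: 4^(4 + 1) + 4^4 + 2 = 1282; next = 1281
base 4: 1281 = 4^(4 + 1) + 4^4 + 1; at 5: 5^(5 + 1) + 5^5 + 1 = 18751; next = 18750
base 5: 18750 = 5^(5 + 1) + 5^5; at 6: 6^(6 + 1) + 6^6 = 326592; next = 326591
base 6: 326591 = 6^(6 + 1) + 5·6^5 + 5·6^4 + 5·6^3 + 5·6^2 + 5·6 + 5; at 7: 7^(7 + 1) + 5·7^5 + 5·7^4 + 5·7^3 + 5·7^2 + 5·7 + 5 = 5862841; next = 5862840
base 7: 5862840 = 7^(7 + 1) + 5·7^5 + 5·7^4 + 5·7^3 + 5·7^2 + 5·7 + 4; at 8: 8^(8 + 1) + 5·8^5 + 5·8^4 + 5·8^3 + 5·8^2 + 5·8 + 4 = 134404972; next = 134404971

14, 110, 1281, 18750, 326591, 5862840, 134404971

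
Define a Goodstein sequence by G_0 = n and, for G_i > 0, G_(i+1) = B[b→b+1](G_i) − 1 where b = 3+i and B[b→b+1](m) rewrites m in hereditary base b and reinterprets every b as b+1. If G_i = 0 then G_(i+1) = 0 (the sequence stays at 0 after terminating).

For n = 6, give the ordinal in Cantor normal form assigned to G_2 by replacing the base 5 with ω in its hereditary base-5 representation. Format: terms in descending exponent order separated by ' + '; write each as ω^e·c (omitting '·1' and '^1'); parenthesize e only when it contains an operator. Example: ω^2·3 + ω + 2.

[0] 6 ≡ 2·3 (base 3). Lift 4: 8. −1: 7.
[1] 7 ≡ 4 + 3 (base 4). Lift 5: 8. −1: 7.
[2] 7 ≡ 5 + 2 (base 5). Lift 6: 8. −1: 7.

ω + 2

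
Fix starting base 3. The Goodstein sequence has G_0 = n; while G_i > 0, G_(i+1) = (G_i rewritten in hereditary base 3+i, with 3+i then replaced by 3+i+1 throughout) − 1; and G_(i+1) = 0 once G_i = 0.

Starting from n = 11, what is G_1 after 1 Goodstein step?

(0) 11|_3 = 3^2 + 2 ↦ 4^2 + 2|_4 = 18 ⇒ 17
(1) 17|_4 = 4^2 + 1 ↦ 5^2 + 1|_5 = 26 ⇒ 25

17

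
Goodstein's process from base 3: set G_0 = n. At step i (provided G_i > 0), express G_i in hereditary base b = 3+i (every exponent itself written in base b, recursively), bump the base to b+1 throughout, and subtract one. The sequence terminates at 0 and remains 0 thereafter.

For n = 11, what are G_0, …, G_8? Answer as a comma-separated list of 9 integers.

11, 17, 25, 35, 39, 43, 47, 51, 55

(0) 11|_3 = 3^2 + 2 ↦ 4^2 + 2|_4 = 18 ⇒ 17
(1) 17|_4 = 4^2 + 1 ↦ 5^2 + 1|_5 = 26 ⇒ 25
(2) 25|_5 = 5^2 ↦ 6^2|_6 = 36 ⇒ 35
(3) 35|_6 = 5·6 + 5 ↦ 5·7 + 5|_7 = 40 ⇒ 39
(4) 39|_7 = 5·7 + 4 ↦ 5·8 + 4|_8 = 44 ⇒ 43
(5) 43|_8 = 5·8 + 3 ↦ 5·9 + 3|_9 = 48 ⇒ 47
(6) 47|_9 = 5·9 + 2 ↦ 5·10 + 2|_10 = 52 ⇒ 51
(7) 51|_10 = 5·10 + 1 ↦ 5·11 + 1|_11 = 56 ⇒ 55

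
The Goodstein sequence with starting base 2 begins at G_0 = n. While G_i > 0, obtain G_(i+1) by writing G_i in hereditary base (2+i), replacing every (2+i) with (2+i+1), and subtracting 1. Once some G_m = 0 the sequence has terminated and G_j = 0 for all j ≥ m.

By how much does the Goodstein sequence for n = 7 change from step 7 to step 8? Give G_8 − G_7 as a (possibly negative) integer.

(0) 7|_2 = 2^2 + 2 + 1 ↦ 3^3 + 3 + 1|_3 = 31 ⇒ 30
(1) 30|_3 = 3^3 + 3 ↦ 4^4 + 4|_4 = 260 ⇒ 259
(2) 259|_4 = 4^4 + 3 ↦ 5^5 + 3|_5 = 3128 ⇒ 3127
(3) 3127|_5 = 5^5 + 2 ↦ 6^6 + 2|_6 = 46658 ⇒ 46657
(4) 46657|_6 = 6^6 + 1 ↦ 7^7 + 1|_7 = 823544 ⇒ 823543
(5) 823543|_7 = 7^7 ↦ 8^8|_8 = 16777216 ⇒ 16777215
(6) 16777215|_8 = 7·8^7 + 7·8^6 + 7·8^5 + 7·8^4 + 7·8^3 + 7·8^2 + 7·8 + 7 ↦ 7·9^7 + 7·9^6 + 7·9^5 + 7·9^4 + 7·9^3 + 7·9^2 + 7·9 + 7|_9 = 37665880 ⇒ 37665879
(7) 37665879|_9 = 7·9^7 + 7·9^6 + 7·9^5 + 7·9^4 + 7·9^3 + 7·9^2 + 7·9 + 6 ↦ 7·10^7 + 7·10^6 + 7·10^5 + 7·10^4 + 7·10^3 + 7·10^2 + 7·10 + 6|_10 = 77777776 ⇒ 77777775

40111896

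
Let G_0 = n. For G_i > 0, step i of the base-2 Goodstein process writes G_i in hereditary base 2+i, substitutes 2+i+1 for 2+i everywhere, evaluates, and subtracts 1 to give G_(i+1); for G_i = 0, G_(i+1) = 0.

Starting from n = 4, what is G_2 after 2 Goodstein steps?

[0] 4 ≡ 2^2 (base 2). Lift 3: 27. −1: 26.
[1] 26 ≡ 2·3^2 + 2·3 + 2 (base 3). Lift 4: 42. −1: 41.
[2] 41 ≡ 2·4^2 + 2·4 + 1 (base 4). Lift 5: 61. −1: 60.

41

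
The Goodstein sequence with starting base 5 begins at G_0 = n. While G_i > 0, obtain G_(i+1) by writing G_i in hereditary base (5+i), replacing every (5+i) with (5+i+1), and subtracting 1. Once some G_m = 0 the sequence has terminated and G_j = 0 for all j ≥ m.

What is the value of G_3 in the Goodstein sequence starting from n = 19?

G_0 = 19. HB_5(19) = 3·5 + 4. Bump = 22. G_1 = 21.
G_1 = 21. HB_6(21) = 3·6 + 3. Bump = 24. G_2 = 23.
G_2 = 23. HB_7(23) = 3·7 + 2. Bump = 26. G_3 = 25.

25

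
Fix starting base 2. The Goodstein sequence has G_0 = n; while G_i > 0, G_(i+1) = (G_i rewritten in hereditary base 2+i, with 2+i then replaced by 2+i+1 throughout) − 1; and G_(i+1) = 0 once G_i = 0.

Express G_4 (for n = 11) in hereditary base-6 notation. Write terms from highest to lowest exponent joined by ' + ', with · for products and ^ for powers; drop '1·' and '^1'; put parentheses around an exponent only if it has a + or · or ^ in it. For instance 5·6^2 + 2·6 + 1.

6^(6 + 1) + 1

G_0=11  [base 2] 2^(2 + 1) + 2 + 1  →[2↦3]→  3^(3 + 1) + 3 + 1 = 85  −1 ⇒ G_1=84
G_1=84  [base 3] 3^(3 + 1) + 3  →[3↦4]→  4^(4 + 1) + 4 = 1028  −1 ⇒ G_2=1027
G_2=1027  [base 4] 4^(4 + 1) + 3  →[4↦5]→  5^(5 + 1) + 3 = 15628  −1 ⇒ G_3=15627
G_3=15627  [base 5] 5^(5 + 1) + 2  →[5↦6]→  6^(6 + 1) + 2 = 279938  −1 ⇒ G_4=279937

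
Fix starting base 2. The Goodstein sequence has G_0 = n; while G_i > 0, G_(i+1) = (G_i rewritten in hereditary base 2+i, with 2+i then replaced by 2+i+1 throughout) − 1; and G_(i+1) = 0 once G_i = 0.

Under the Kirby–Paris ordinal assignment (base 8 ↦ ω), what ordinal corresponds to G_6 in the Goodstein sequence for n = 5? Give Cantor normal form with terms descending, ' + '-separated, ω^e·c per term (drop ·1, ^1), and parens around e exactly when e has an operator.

ω^3·3 + ω^2·3 + ω·2 + 7

step 0: 5 = 2^2 + 1; sub 3 for 2: 3^3 + 1; = 28; G_1 = 28−1 = 27
step 1: 27 = 3^3; sub 4 for 3: 4^4; = 256; G_2 = 256−1 = 255
step 2: 255 = 3·4^3 + 3·4^2 + 3·4 + 3; sub 5 for 4: 3·5^3 + 3·5^2 + 3·5 + 3; = 468; G_3 = 468−1 = 467
step 3: 467 = 3·5^3 + 3·5^2 + 3·5 + 2; sub 6 for 5: 3·6^3 + 3·6^2 + 3·6 + 2; = 776; G_4 = 776−1 = 775
step 4: 775 = 3·6^3 + 3·6^2 + 3·6 + 1; sub 7 for 6: 3·7^3 + 3·7^2 + 3·7 + 1; = 1198; G_5 = 1198−1 = 1197
step 5: 1197 = 3·7^3 + 3·7^2 + 3·7; sub 8 for 7: 3·8^3 + 3·8^2 + 3·8; = 1752; G_6 = 1752−1 = 1751
step 6: 1751 = 3·8^3 + 3·8^2 + 2·8 + 7; sub 9 for 8: 3·9^3 + 3·9^2 + 2·9 + 7; = 2455; G_7 = 2455−1 = 2454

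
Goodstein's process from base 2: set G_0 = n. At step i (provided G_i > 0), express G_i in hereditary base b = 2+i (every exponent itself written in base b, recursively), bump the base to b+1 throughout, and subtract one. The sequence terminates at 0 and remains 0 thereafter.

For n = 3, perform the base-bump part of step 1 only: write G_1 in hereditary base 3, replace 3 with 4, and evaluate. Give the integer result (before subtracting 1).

3 —HB2→ 2 + 1 —bump→ 3 + 1 = 4 —(−1)→ 3
3 —HB3→ 3 —bump→ 4 = 4 —(−1)→ 3

4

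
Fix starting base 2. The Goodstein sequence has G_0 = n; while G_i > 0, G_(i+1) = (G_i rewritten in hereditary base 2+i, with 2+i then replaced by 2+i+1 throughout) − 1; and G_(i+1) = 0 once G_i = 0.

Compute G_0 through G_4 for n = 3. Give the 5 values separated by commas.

(0) 3|_2 = 2 + 1 ↦ 3 + 1|_3 = 4 ⇒ 3
(1) 3|_3 = 3 ↦ 4|_4 = 4 ⇒ 3
(2) 3|_4 = 3 ↦ 3|_5 = 3 ⇒ 2
(3) 2|_5 = 2 ↦ 2|_6 = 2 ⇒ 1

3, 3, 3, 2, 1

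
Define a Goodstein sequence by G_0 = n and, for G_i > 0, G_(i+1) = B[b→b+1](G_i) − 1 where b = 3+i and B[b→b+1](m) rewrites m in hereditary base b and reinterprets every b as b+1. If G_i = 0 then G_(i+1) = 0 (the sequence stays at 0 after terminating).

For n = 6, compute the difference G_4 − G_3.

0

i=0: 6 = 2·3 (b=3); 3→4: 2·4 = 8; 8−1 = 7
i=1: 7 = 4 + 3 (b=4); 4→5: 5 + 3 = 8; 8−1 = 7
i=2: 7 = 5 + 2 (b=5); 5→6: 6 + 2 = 8; 8−1 = 7
i=3: 7 = 6 + 1 (b=6); 6→7: 7 + 1 = 8; 8−1 = 7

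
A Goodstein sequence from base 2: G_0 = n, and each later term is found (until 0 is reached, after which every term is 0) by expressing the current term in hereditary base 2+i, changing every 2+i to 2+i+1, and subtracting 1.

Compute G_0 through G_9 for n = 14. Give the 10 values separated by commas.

i=0: 14 = 2^(2 + 1) + 2^2 + 2 (b=2); 2→3: 3^(3 + 1) + 3^3 + 3 = 111; 111−1 = 110
i=1: 110 = 3^(3 + 1) + 3^3 + 2 (b=3); 3→4: 4^(4 + 1) + 4^4 + 2 = 1282; 1282−1 = 1281
i=2: 1281 = 4^(4 + 1) + 4^4 + 1 (b=4); 4→5: 5^(5 + 1) + 5^5 + 1 = 18751; 18751−1 = 18750
i=3: 18750 = 5^(5 + 1) + 5^5 (b=5); 5→6: 6^(6 + 1) + 6^6 = 326592; 326592−1 = 326591
i=4: 326591 = 6^(6 + 1) + 5·6^5 + 5·6^4 + 5·6^3 + 5·6^2 + 5·6 + 5 (b=6); 6→7: 7^(7 + 1) + 5·7^5 + 5·7^4 + 5·7^3 + 5·7^2 + 5·7 + 5 = 5862841; 5862841−1 = 5862840
i=5: 5862840 = 7^(7 + 1) + 5·7^5 + 5·7^4 + 5·7^3 + 5·7^2 + 5·7 + 4 (b=7); 7→8: 8^(8 + 1) + 5·8^5 + 5·8^4 + 5·8^3 + 5·8^2 + 5·8 + 4 = 134404972; 134404972−1 = 134404971
i=6: 134404971 = 8^(8 + 1) + 5·8^5 + 5·8^4 + 5·8^3 + 5·8^2 + 5·8 + 3 (b=8); 8→9: 9^(9 + 1) + 5·9^5 + 5·9^4 + 5·9^3 + 5·9^2 + 5·9 + 3 = 3487116549; 3487116549−1 = 3487116548
i=7: 3487116548 = 9^(9 + 1) + 5·9^5 + 5·9^4 + 5·9^3 + 5·9^2 + 5·9 + 2 (b=9); 9→10: 10^(10 + 1) + 5·10^5 + 5·10^4 + 5·10^3 + 5·10^2 + 5·10 + 2 = 100000555552; 100000555552−1 = 100000555551
i=8: 100000555551 = 10^(10 + 1) + 5·10^5 + 5·10^4 + 5·10^3 + 5·10^2 + 5·10 + 1 (b=10); 10→11: 11^(11 + 1) + 5·11^5 + 5·11^4 + 5·11^3 + 5·11^2 + 5·11 + 1 = 3138429262497; 3138429262497−1 = 3138429262496

14, 110, 1281, 18750, 326591, 5862840, 134404971, 3487116548, 100000555551, 3138429262496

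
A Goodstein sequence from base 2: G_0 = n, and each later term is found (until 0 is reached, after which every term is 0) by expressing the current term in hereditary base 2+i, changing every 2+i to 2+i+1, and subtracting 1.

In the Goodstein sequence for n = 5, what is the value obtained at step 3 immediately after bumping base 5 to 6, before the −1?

776

step 0: 5 = 2^2 + 1; sub 3 for 2: 3^3 + 1; = 28; G_1 = 28−1 = 27
step 1: 27 = 3^3; sub 4 for 3: 4^4; = 256; G_2 = 256−1 = 255
step 2: 255 = 3·4^3 + 3·4^2 + 3·4 + 3; sub 5 for 4: 3·5^3 + 3·5^2 + 3·5 + 3; = 468; G_3 = 468−1 = 467
step 3: 467 = 3·5^3 + 3·5^2 + 3·5 + 2; sub 6 for 5: 3·6^3 + 3·6^2 + 3·6 + 2; = 776; G_4 = 776−1 = 775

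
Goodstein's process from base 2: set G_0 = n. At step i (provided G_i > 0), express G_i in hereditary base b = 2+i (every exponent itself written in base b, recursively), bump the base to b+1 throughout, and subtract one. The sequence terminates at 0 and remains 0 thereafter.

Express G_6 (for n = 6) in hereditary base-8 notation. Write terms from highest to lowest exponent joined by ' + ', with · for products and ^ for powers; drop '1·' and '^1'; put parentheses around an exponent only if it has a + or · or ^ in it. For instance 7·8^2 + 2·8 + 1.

G_0 = 6. HB_2(6) = 2^2 + 2. Bump = 30. G_1 = 29.
G_1 = 29. HB_3(29) = 3^3 + 2. Bump = 258. G_2 = 257.
G_2 = 257. HB_4(257) = 4^4 + 1. Bump = 3126. G_3 = 3125.
G_3 = 3125. HB_5(3125) = 5^5. Bump = 46656. G_4 = 46655.
G_4 = 46655. HB_6(46655) = 5·6^5 + 5·6^4 + 5·6^3 + 5·6^2 + 5·6 + 5. Bump = 98040. G_5 = 98039.
G_5 = 98039. HB_7(98039) = 5·7^5 + 5·7^4 + 5·7^3 + 5·7^2 + 5·7 + 4. Bump = 187244. G_6 = 187243.
G_6 = 187243. HB_8(187243) = 5·8^5 + 5·8^4 + 5·8^3 + 5·8^2 + 5·8 + 3. Bump = 332148. G_7 = 332147.

5·8^5 + 5·8^4 + 5·8^3 + 5·8^2 + 5·8 + 3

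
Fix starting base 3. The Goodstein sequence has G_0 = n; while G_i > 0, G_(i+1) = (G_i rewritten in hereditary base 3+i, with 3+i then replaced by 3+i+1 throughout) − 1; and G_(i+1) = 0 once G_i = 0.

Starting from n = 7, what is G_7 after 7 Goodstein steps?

9

i=0: 7 = 2·3 + 1 (b=3); 3→4: 2·4 + 1 = 9; 9−1 = 8
i=1: 8 = 2·4 (b=4); 4→5: 2·5 = 10; 10−1 = 9
i=2: 9 = 5 + 4 (b=5); 5→6: 6 + 4 = 10; 10−1 = 9
i=3: 9 = 6 + 3 (b=6); 6→7: 7 + 3 = 10; 10−1 = 9
i=4: 9 = 7 + 2 (b=7); 7→8: 8 + 2 = 10; 10−1 = 9
i=5: 9 = 8 + 1 (b=8); 8→9: 9 + 1 = 10; 10−1 = 9
i=6: 9 = 9 (b=9); 9→10: 10 = 10; 10−1 = 9
i=7: 9 = 9 (b=10); 10→11: 9 = 9; 9−1 = 8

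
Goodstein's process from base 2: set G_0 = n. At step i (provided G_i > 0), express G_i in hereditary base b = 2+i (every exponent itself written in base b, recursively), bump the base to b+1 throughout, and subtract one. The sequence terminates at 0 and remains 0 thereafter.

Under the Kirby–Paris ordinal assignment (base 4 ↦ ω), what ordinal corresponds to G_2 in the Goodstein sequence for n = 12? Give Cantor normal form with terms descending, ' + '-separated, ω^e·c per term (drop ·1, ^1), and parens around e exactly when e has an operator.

step 0: 12 = 2^(2 + 1) + 2^2; sub 3 for 2: 3^(3 + 1) + 3^3; = 108; G_1 = 108−1 = 107
step 1: 107 = 3^(3 + 1) + 2·3^2 + 2·3 + 2; sub 4 for 3: 4^(4 + 1) + 2·4^2 + 2·4 + 2; = 1066; G_2 = 1066−1 = 1065
step 2: 1065 = 4^(4 + 1) + 2·4^2 + 2·4 + 1; sub 5 for 4: 5^(5 + 1) + 2·5^2 + 2·5 + 1; = 15686; G_3 = 15686−1 = 15685

ω^(ω + 1) + ω^2·2 + ω·2 + 1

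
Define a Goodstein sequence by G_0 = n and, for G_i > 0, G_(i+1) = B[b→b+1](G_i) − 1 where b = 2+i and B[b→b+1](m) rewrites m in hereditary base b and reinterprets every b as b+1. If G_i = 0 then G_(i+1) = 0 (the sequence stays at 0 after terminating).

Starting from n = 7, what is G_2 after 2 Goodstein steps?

(0) 7|_2 = 2^2 + 2 + 1 ↦ 3^3 + 3 + 1|_3 = 31 ⇒ 30
(1) 30|_3 = 3^3 + 3 ↦ 4^4 + 4|_4 = 260 ⇒ 259
(2) 259|_4 = 4^4 + 3 ↦ 5^5 + 3|_5 = 3128 ⇒ 3127

259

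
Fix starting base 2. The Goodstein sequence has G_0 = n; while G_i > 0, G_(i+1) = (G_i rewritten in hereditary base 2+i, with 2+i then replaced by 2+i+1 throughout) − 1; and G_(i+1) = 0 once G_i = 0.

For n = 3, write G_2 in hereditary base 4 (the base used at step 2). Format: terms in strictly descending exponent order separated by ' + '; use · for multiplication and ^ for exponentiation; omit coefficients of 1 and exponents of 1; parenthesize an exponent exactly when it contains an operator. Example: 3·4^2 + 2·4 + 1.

3

i=0: 3 = 2 + 1 (b=2); 2→3: 3 + 1 = 4; 4−1 = 3
i=1: 3 = 3 (b=3); 3→4: 4 = 4; 4−1 = 3
i=2: 3 = 3 (b=4); 4→5: 3 = 3; 3−1 = 2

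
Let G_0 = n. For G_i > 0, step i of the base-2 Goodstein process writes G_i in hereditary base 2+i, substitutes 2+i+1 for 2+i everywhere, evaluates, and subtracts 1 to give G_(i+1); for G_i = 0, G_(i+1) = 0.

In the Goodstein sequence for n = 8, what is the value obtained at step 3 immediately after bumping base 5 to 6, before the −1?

base 2: 8 = 2^(2 + 1); at 3: 3^(3 + 1) = 81; next = 80
base 3: 80 = 2·3^3 + 2·3^2 + 2·3 + 2; at 4: 2·4^4 + 2·4^2 + 2·4 + 2 = 554; next = 553
base 4: 553 = 2·4^4 + 2·4^2 + 2·4 + 1; at 5: 2·5^5 + 2·5^2 + 2·5 + 1 = 6311; next = 6310

93396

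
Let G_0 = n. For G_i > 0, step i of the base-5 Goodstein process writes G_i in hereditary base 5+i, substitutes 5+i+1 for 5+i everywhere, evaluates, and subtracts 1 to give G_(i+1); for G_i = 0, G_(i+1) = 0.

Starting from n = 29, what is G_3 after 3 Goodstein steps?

[0] 29 ≡ 5^2 + 4 (base 5). Lift 6: 40. −1: 39.
[1] 39 ≡ 6^2 + 3 (base 6). Lift 7: 52. −1: 51.
[2] 51 ≡ 7^2 + 2 (base 7). Lift 8: 66. −1: 65.
[3] 65 ≡ 8^2 + 1 (base 8). Lift 9: 82. −1: 81.

65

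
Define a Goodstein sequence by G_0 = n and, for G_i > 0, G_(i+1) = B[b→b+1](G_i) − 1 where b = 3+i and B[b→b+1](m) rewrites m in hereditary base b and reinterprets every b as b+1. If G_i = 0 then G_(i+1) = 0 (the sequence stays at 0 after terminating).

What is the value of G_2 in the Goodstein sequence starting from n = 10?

24

i=0: 10 = 3^2 + 1 (b=3); 3→4: 4^2 + 1 = 17; 17−1 = 16
i=1: 16 = 4^2 (b=4); 4→5: 5^2 = 25; 25−1 = 24
i=2: 24 = 4·5 + 4 (b=5); 5→6: 4·6 + 4 = 28; 28−1 = 27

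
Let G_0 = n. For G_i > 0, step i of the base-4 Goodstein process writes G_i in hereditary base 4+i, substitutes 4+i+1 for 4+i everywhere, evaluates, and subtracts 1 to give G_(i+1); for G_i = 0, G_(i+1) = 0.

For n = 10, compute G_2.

G_0 = 10. HB_4(10) = 2·4 + 2. Bump = 12. G_1 = 11.
G_1 = 11. HB_5(11) = 2·5 + 1. Bump = 13. G_2 = 12.
G_2 = 12. HB_6(12) = 2·6. Bump = 14. G_3 = 13.

12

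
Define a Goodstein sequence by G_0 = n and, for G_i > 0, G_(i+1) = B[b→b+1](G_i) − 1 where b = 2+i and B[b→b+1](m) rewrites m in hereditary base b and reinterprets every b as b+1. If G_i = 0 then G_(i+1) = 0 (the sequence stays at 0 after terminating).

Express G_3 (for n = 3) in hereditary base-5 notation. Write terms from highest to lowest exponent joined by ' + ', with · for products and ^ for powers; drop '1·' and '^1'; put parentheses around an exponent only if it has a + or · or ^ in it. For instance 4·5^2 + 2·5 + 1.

G_0=3  [base 2] 2 + 1  →[2↦3]→  3 + 1 = 4  −1 ⇒ G_1=3
G_1=3  [base 3] 3  →[3↦4]→  4 = 4  −1 ⇒ G_2=3
G_2=3  [base 4] 3  →[4↦5]→  3 = 3  −1 ⇒ G_3=2
G_3=2  [base 5] 2  →[5↦6]→  2 = 2  −1 ⇒ G_4=1

2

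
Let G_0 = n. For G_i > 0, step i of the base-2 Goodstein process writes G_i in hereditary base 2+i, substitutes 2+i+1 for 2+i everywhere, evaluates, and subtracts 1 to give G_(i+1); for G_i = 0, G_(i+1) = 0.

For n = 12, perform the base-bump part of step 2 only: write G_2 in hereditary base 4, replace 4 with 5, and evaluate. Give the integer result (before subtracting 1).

G_0 = 12. HB_2(12) = 2^(2 + 1) + 2^2. Bump = 108. G_1 = 107.
G_1 = 107. HB_3(107) = 3^(3 + 1) + 2·3^2 + 2·3 + 2. Bump = 1066. G_2 = 1065.
G_2 = 1065. HB_4(1065) = 4^(4 + 1) + 2·4^2 + 2·4 + 1. Bump = 15686. G_3 = 15685.

15686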